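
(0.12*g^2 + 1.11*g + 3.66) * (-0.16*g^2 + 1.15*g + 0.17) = -0.0192*g^4 - 0.0396*g^3 + 0.7113*g^2 + 4.3977*g + 0.6222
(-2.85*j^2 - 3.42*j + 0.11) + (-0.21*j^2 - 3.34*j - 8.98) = -3.06*j^2 - 6.76*j - 8.87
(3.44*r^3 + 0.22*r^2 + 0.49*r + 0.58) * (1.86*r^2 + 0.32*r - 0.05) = 6.3984*r^5 + 1.51*r^4 + 0.8098*r^3 + 1.2246*r^2 + 0.1611*r - 0.029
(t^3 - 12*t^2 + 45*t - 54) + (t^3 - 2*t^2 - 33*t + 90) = 2*t^3 - 14*t^2 + 12*t + 36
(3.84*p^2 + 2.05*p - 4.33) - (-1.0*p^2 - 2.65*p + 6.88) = 4.84*p^2 + 4.7*p - 11.21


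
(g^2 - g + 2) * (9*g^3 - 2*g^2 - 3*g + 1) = 9*g^5 - 11*g^4 + 17*g^3 - 7*g + 2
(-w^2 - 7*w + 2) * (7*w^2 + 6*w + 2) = -7*w^4 - 55*w^3 - 30*w^2 - 2*w + 4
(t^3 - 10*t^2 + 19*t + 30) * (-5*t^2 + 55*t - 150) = -5*t^5 + 105*t^4 - 795*t^3 + 2395*t^2 - 1200*t - 4500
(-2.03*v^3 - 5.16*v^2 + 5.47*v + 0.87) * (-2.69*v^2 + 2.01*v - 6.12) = 5.4607*v^5 + 9.8001*v^4 - 12.6623*v^3 + 40.2336*v^2 - 31.7277*v - 5.3244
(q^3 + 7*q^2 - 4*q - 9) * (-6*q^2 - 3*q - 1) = -6*q^5 - 45*q^4 + 2*q^3 + 59*q^2 + 31*q + 9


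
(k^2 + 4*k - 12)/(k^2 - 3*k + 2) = (k + 6)/(k - 1)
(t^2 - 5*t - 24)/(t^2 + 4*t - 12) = (t^2 - 5*t - 24)/(t^2 + 4*t - 12)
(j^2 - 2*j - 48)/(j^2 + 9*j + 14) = (j^2 - 2*j - 48)/(j^2 + 9*j + 14)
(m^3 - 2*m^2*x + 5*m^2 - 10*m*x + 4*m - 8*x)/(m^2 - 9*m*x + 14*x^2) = (-m^2 - 5*m - 4)/(-m + 7*x)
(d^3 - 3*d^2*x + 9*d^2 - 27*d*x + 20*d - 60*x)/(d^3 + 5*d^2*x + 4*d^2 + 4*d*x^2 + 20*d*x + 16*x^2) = (d^2 - 3*d*x + 5*d - 15*x)/(d^2 + 5*d*x + 4*x^2)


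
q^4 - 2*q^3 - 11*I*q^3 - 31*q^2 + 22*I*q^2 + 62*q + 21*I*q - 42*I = (q - 2)*(q - 7*I)*(q - 3*I)*(q - I)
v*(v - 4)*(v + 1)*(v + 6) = v^4 + 3*v^3 - 22*v^2 - 24*v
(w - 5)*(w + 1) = w^2 - 4*w - 5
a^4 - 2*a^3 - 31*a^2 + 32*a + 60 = (a - 6)*(a - 2)*(a + 1)*(a + 5)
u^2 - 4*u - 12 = (u - 6)*(u + 2)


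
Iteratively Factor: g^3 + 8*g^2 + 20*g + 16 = (g + 4)*(g^2 + 4*g + 4) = (g + 2)*(g + 4)*(g + 2)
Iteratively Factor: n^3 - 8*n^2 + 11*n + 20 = (n + 1)*(n^2 - 9*n + 20) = (n - 4)*(n + 1)*(n - 5)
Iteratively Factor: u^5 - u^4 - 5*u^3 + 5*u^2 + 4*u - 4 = (u + 2)*(u^4 - 3*u^3 + u^2 + 3*u - 2) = (u - 1)*(u + 2)*(u^3 - 2*u^2 - u + 2) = (u - 2)*(u - 1)*(u + 2)*(u^2 - 1) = (u - 2)*(u - 1)^2*(u + 2)*(u + 1)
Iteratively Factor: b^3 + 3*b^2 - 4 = (b + 2)*(b^2 + b - 2) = (b + 2)^2*(b - 1)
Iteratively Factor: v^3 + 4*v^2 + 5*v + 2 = (v + 2)*(v^2 + 2*v + 1) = (v + 1)*(v + 2)*(v + 1)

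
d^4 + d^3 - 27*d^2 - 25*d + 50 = (d - 5)*(d - 1)*(d + 2)*(d + 5)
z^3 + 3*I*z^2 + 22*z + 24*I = (z - 4*I)*(z + I)*(z + 6*I)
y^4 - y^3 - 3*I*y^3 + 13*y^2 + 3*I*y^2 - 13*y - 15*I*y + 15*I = (y - 1)*(y - 5*I)*(y - I)*(y + 3*I)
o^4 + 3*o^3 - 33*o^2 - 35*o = o*(o - 5)*(o + 1)*(o + 7)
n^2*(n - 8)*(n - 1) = n^4 - 9*n^3 + 8*n^2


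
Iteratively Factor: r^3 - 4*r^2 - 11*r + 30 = (r - 2)*(r^2 - 2*r - 15) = (r - 5)*(r - 2)*(r + 3)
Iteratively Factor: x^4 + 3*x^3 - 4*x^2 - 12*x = (x - 2)*(x^3 + 5*x^2 + 6*x) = (x - 2)*(x + 3)*(x^2 + 2*x) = (x - 2)*(x + 2)*(x + 3)*(x)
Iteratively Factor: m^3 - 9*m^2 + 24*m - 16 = (m - 1)*(m^2 - 8*m + 16) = (m - 4)*(m - 1)*(m - 4)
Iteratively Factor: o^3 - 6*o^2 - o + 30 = (o - 3)*(o^2 - 3*o - 10) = (o - 5)*(o - 3)*(o + 2)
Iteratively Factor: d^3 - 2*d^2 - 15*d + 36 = (d - 3)*(d^2 + d - 12) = (d - 3)*(d + 4)*(d - 3)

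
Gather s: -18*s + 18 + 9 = 27 - 18*s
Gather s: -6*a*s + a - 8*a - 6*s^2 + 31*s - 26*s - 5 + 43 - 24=-7*a - 6*s^2 + s*(5 - 6*a) + 14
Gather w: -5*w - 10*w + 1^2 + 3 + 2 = 6 - 15*w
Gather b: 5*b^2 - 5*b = 5*b^2 - 5*b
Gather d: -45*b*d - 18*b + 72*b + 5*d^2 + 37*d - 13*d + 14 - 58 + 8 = 54*b + 5*d^2 + d*(24 - 45*b) - 36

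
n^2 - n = n*(n - 1)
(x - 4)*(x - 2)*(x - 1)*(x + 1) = x^4 - 6*x^3 + 7*x^2 + 6*x - 8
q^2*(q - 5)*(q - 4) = q^4 - 9*q^3 + 20*q^2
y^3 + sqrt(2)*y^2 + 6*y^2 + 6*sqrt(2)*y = y*(y + 6)*(y + sqrt(2))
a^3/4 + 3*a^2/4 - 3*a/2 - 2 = (a/4 + 1)*(a - 2)*(a + 1)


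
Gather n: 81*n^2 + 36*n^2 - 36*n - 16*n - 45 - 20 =117*n^2 - 52*n - 65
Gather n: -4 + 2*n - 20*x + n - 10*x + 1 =3*n - 30*x - 3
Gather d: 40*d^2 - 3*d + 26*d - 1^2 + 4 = 40*d^2 + 23*d + 3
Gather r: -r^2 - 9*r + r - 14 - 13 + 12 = -r^2 - 8*r - 15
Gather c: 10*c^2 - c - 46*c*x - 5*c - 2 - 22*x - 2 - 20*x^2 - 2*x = 10*c^2 + c*(-46*x - 6) - 20*x^2 - 24*x - 4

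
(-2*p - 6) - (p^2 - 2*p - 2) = -p^2 - 4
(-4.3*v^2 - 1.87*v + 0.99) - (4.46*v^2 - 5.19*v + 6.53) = -8.76*v^2 + 3.32*v - 5.54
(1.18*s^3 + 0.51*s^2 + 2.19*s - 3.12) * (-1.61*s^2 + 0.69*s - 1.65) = -1.8998*s^5 - 0.00690000000000013*s^4 - 5.121*s^3 + 5.6928*s^2 - 5.7663*s + 5.148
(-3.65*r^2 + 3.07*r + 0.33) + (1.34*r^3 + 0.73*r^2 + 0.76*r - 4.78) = 1.34*r^3 - 2.92*r^2 + 3.83*r - 4.45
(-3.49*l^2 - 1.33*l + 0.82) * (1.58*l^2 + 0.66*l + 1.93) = -5.5142*l^4 - 4.4048*l^3 - 6.3179*l^2 - 2.0257*l + 1.5826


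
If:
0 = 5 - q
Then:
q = 5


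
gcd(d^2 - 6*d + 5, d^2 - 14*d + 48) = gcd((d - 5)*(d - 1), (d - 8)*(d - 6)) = 1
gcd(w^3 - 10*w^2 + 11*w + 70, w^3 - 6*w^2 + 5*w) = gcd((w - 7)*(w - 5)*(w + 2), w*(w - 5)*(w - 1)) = w - 5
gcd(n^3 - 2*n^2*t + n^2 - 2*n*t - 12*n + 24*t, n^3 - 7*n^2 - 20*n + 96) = n^2 + n - 12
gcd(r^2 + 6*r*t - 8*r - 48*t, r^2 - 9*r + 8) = r - 8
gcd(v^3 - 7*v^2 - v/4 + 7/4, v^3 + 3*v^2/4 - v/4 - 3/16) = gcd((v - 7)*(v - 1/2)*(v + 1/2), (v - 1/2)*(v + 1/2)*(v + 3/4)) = v^2 - 1/4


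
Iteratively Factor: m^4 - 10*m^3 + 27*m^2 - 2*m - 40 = (m + 1)*(m^3 - 11*m^2 + 38*m - 40) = (m - 4)*(m + 1)*(m^2 - 7*m + 10) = (m - 5)*(m - 4)*(m + 1)*(m - 2)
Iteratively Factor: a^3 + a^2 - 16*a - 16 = (a - 4)*(a^2 + 5*a + 4) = (a - 4)*(a + 4)*(a + 1)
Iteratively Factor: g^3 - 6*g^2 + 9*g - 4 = (g - 1)*(g^2 - 5*g + 4) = (g - 1)^2*(g - 4)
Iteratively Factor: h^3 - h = (h)*(h^2 - 1) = h*(h + 1)*(h - 1)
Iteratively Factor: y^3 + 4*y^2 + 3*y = (y + 1)*(y^2 + 3*y) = y*(y + 1)*(y + 3)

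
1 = 1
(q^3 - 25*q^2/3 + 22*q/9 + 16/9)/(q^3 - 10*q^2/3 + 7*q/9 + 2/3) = (q - 8)/(q - 3)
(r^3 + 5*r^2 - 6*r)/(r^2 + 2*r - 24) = r*(r - 1)/(r - 4)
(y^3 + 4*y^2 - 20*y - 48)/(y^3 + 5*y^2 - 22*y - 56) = (y + 6)/(y + 7)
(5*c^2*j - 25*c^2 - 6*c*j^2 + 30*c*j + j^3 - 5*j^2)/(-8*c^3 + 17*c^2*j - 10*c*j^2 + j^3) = (-5*c*j + 25*c + j^2 - 5*j)/(8*c^2 - 9*c*j + j^2)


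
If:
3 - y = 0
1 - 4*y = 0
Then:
No Solution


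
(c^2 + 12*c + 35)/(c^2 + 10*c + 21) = (c + 5)/(c + 3)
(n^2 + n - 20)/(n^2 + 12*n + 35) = (n - 4)/(n + 7)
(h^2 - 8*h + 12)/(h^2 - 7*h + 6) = (h - 2)/(h - 1)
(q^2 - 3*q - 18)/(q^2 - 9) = (q - 6)/(q - 3)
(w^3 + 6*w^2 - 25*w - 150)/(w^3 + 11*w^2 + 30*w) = (w - 5)/w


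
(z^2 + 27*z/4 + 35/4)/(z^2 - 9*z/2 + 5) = (4*z^2 + 27*z + 35)/(2*(2*z^2 - 9*z + 10))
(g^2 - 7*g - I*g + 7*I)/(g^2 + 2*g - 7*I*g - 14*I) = (g^2 - g*(7 + I) + 7*I)/(g^2 + g*(2 - 7*I) - 14*I)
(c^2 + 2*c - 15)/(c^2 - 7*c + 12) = (c + 5)/(c - 4)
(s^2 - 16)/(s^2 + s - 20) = (s + 4)/(s + 5)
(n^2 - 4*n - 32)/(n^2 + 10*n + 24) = (n - 8)/(n + 6)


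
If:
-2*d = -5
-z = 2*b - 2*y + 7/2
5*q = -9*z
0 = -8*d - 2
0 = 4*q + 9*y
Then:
No Solution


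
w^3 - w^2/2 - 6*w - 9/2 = (w - 3)*(w + 1)*(w + 3/2)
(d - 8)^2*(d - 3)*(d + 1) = d^4 - 18*d^3 + 93*d^2 - 80*d - 192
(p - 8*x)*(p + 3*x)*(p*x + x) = p^3*x - 5*p^2*x^2 + p^2*x - 24*p*x^3 - 5*p*x^2 - 24*x^3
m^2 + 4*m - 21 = (m - 3)*(m + 7)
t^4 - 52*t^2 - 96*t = t*(t - 8)*(t + 2)*(t + 6)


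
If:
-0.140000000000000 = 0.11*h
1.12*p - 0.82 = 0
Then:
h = -1.27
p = 0.73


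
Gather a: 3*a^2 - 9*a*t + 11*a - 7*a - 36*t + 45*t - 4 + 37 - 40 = 3*a^2 + a*(4 - 9*t) + 9*t - 7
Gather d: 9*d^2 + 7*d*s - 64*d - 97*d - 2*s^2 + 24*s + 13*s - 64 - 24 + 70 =9*d^2 + d*(7*s - 161) - 2*s^2 + 37*s - 18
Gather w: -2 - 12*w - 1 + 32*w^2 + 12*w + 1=32*w^2 - 2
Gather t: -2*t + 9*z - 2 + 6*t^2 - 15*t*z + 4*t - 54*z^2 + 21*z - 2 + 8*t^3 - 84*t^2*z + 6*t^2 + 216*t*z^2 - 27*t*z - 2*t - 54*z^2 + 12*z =8*t^3 + t^2*(12 - 84*z) + t*(216*z^2 - 42*z) - 108*z^2 + 42*z - 4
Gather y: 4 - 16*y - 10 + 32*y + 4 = 16*y - 2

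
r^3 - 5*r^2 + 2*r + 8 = (r - 4)*(r - 2)*(r + 1)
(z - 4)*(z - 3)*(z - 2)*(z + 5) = z^4 - 4*z^3 - 19*z^2 + 106*z - 120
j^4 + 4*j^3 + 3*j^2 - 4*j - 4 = (j - 1)*(j + 1)*(j + 2)^2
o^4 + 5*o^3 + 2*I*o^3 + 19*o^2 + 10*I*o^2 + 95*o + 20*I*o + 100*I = (o + 5)*(o - 4*I)*(o + I)*(o + 5*I)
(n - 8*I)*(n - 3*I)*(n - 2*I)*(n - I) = n^4 - 14*I*n^3 - 59*n^2 + 94*I*n + 48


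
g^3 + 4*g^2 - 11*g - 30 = (g - 3)*(g + 2)*(g + 5)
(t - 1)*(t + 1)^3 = t^4 + 2*t^3 - 2*t - 1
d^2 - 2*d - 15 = (d - 5)*(d + 3)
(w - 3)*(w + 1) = w^2 - 2*w - 3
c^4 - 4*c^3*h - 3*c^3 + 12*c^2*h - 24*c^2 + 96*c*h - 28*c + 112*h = (c - 7)*(c + 2)^2*(c - 4*h)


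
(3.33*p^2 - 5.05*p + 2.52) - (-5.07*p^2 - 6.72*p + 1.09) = 8.4*p^2 + 1.67*p + 1.43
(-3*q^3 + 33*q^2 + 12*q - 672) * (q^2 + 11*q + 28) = -3*q^5 + 291*q^3 + 384*q^2 - 7056*q - 18816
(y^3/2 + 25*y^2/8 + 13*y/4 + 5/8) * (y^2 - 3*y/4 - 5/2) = y^5/2 + 11*y^4/4 - 11*y^3/32 - 77*y^2/8 - 275*y/32 - 25/16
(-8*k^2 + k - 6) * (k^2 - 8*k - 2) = -8*k^4 + 65*k^3 + 2*k^2 + 46*k + 12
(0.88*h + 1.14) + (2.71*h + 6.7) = 3.59*h + 7.84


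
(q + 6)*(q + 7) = q^2 + 13*q + 42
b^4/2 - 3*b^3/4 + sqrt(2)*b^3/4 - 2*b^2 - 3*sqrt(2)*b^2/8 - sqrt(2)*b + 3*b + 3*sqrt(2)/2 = (b/2 + 1)*(b - 2)*(b - 3/2)*(b + sqrt(2)/2)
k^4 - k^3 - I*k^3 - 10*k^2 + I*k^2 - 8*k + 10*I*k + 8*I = (k - 4)*(k + 1)*(k + 2)*(k - I)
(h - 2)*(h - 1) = h^2 - 3*h + 2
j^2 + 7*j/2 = j*(j + 7/2)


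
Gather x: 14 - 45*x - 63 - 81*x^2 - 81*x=-81*x^2 - 126*x - 49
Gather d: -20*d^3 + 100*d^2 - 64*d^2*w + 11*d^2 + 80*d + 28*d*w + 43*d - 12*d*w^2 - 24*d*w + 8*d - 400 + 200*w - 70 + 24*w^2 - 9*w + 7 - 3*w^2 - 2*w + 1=-20*d^3 + d^2*(111 - 64*w) + d*(-12*w^2 + 4*w + 131) + 21*w^2 + 189*w - 462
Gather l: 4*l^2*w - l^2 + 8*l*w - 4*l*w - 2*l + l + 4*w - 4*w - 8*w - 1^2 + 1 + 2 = l^2*(4*w - 1) + l*(4*w - 1) - 8*w + 2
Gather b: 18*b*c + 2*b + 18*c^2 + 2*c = b*(18*c + 2) + 18*c^2 + 2*c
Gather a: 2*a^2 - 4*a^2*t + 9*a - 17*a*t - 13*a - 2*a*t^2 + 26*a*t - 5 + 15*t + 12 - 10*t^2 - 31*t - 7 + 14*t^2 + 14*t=a^2*(2 - 4*t) + a*(-2*t^2 + 9*t - 4) + 4*t^2 - 2*t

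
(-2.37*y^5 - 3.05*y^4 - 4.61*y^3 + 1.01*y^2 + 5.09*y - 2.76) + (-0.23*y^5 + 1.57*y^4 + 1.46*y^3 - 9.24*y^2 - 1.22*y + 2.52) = -2.6*y^5 - 1.48*y^4 - 3.15*y^3 - 8.23*y^2 + 3.87*y - 0.24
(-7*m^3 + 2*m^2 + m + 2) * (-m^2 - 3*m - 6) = 7*m^5 + 19*m^4 + 35*m^3 - 17*m^2 - 12*m - 12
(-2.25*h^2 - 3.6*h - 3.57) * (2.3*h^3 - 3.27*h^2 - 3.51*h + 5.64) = -5.175*h^5 - 0.922499999999999*h^4 + 11.4585*h^3 + 11.6199*h^2 - 7.7733*h - 20.1348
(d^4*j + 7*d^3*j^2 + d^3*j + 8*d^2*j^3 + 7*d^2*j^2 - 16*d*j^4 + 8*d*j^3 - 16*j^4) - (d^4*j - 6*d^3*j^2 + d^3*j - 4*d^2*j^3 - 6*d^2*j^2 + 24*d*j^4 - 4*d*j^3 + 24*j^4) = 13*d^3*j^2 + 12*d^2*j^3 + 13*d^2*j^2 - 40*d*j^4 + 12*d*j^3 - 40*j^4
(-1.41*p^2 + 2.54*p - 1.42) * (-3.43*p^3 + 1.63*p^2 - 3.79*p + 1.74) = 4.8363*p^5 - 11.0105*p^4 + 14.3547*p^3 - 14.3946*p^2 + 9.8014*p - 2.4708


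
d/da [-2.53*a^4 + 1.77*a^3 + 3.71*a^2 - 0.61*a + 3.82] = -10.12*a^3 + 5.31*a^2 + 7.42*a - 0.61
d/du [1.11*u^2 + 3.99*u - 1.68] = 2.22*u + 3.99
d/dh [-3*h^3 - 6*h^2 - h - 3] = -9*h^2 - 12*h - 1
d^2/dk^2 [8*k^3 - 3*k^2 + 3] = 48*k - 6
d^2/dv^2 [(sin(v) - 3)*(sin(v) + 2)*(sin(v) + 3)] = -9*sin(v)^3 - 8*sin(v)^2 + 15*sin(v) + 4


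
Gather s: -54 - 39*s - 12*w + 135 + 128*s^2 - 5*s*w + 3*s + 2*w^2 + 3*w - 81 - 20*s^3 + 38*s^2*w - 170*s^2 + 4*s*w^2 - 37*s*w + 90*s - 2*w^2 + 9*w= -20*s^3 + s^2*(38*w - 42) + s*(4*w^2 - 42*w + 54)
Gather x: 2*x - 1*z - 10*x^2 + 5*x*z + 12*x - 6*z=-10*x^2 + x*(5*z + 14) - 7*z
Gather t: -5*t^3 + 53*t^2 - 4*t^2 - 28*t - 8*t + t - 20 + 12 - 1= -5*t^3 + 49*t^2 - 35*t - 9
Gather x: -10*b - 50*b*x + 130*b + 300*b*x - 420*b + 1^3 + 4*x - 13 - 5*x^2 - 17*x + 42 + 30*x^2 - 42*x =-300*b + 25*x^2 + x*(250*b - 55) + 30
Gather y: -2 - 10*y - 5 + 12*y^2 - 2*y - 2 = 12*y^2 - 12*y - 9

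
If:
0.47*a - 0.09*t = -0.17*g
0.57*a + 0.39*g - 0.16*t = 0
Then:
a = 0.0914351851851852*t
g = 0.27662037037037*t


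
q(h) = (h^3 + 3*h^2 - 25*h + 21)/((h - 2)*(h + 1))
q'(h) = (3*h^2 + 6*h - 25)/((h - 2)*(h + 1)) - (h^3 + 3*h^2 - 25*h + 21)/((h - 2)*(h + 1)^2) - (h^3 + 3*h^2 - 25*h + 21)/((h - 2)^2*(h + 1))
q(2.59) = -2.95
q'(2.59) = 10.86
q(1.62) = 7.41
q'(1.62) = 24.11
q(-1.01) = 1603.99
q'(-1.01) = 160001.33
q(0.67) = -2.66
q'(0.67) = 8.43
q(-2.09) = 17.32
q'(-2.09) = 14.65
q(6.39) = 7.54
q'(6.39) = 1.45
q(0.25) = -6.84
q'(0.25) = 12.22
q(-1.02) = 803.97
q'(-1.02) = 40001.33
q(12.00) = 14.47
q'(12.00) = 1.12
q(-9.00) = -2.73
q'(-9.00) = 1.27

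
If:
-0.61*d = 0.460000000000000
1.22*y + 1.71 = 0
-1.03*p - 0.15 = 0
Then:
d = -0.75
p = -0.15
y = -1.40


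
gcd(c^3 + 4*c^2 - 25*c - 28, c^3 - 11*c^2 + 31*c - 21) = 1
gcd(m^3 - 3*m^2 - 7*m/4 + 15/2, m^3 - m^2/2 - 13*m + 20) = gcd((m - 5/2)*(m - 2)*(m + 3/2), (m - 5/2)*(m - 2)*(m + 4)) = m^2 - 9*m/2 + 5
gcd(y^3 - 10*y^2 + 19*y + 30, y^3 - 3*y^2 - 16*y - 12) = y^2 - 5*y - 6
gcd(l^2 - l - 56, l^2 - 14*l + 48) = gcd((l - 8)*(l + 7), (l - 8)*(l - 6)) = l - 8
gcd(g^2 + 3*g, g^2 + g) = g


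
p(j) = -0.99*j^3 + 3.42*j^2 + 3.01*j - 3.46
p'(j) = -2.97*j^2 + 6.84*j + 3.01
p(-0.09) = -3.70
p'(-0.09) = 2.37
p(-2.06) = 13.51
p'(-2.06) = -23.68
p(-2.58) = 28.54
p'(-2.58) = -34.41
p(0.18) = -2.81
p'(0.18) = 4.14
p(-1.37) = 1.38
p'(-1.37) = -11.94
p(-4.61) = 152.34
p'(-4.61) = -91.64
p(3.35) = 7.79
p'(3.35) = -7.41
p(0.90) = 1.30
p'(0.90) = 6.76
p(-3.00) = 45.02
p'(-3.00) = -44.24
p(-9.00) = 968.18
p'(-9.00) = -299.12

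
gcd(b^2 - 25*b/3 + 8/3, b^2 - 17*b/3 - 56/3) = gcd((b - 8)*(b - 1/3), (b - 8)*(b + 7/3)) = b - 8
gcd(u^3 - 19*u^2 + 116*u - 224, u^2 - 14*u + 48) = u - 8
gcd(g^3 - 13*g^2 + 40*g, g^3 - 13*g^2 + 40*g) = g^3 - 13*g^2 + 40*g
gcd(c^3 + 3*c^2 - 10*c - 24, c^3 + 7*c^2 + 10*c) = c + 2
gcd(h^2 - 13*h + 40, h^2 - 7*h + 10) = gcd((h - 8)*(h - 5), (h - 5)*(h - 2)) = h - 5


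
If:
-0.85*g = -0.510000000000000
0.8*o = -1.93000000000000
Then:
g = 0.60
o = -2.41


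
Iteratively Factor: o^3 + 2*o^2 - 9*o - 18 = (o + 3)*(o^2 - o - 6) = (o - 3)*(o + 3)*(o + 2)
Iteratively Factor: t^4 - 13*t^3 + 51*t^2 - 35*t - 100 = (t - 5)*(t^3 - 8*t^2 + 11*t + 20) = (t - 5)*(t - 4)*(t^2 - 4*t - 5) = (t - 5)^2*(t - 4)*(t + 1)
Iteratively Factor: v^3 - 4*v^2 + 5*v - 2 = (v - 1)*(v^2 - 3*v + 2) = (v - 1)^2*(v - 2)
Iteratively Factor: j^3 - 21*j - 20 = (j - 5)*(j^2 + 5*j + 4) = (j - 5)*(j + 4)*(j + 1)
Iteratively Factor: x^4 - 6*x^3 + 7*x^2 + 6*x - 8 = (x - 2)*(x^3 - 4*x^2 - x + 4) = (x - 2)*(x + 1)*(x^2 - 5*x + 4) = (x - 4)*(x - 2)*(x + 1)*(x - 1)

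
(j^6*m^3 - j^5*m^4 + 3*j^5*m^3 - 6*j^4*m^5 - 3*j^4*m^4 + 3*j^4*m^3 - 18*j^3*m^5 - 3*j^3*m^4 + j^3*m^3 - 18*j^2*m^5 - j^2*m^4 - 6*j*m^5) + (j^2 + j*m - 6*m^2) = j^6*m^3 - j^5*m^4 + 3*j^5*m^3 - 6*j^4*m^5 - 3*j^4*m^4 + 3*j^4*m^3 - 18*j^3*m^5 - 3*j^3*m^4 + j^3*m^3 - 18*j^2*m^5 - j^2*m^4 + j^2 - 6*j*m^5 + j*m - 6*m^2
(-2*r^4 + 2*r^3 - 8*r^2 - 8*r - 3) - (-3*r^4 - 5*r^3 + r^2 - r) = r^4 + 7*r^3 - 9*r^2 - 7*r - 3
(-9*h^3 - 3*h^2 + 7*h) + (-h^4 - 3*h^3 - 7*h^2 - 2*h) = -h^4 - 12*h^3 - 10*h^2 + 5*h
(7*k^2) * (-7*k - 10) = -49*k^3 - 70*k^2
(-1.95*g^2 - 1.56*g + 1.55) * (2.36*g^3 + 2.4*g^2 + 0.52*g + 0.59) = -4.602*g^5 - 8.3616*g^4 - 1.1*g^3 + 1.7583*g^2 - 0.1144*g + 0.9145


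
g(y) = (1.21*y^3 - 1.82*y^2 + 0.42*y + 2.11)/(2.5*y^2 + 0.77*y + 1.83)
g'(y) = (-5.0*y - 0.77)*(1.21*y^3 - 1.82*y^2 + 0.42*y + 2.11)/(2.5*y^2 + 0.77*y + 1.83)^2 + (3.63*y^2 - 3.64*y + 0.42)/(2.5*y^2 + 0.77*y + 1.83)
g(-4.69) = -3.10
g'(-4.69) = 0.51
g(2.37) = 0.51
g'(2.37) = 0.33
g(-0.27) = 1.02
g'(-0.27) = 1.25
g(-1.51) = -1.07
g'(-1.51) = 1.09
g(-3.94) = -2.71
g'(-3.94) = 0.53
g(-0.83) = -0.06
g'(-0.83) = 1.97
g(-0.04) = 1.16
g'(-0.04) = -0.05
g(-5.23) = -3.37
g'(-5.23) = 0.50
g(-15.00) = -8.14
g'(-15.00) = 0.48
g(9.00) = 3.51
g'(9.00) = 0.48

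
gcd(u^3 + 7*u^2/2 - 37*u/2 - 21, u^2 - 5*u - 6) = u + 1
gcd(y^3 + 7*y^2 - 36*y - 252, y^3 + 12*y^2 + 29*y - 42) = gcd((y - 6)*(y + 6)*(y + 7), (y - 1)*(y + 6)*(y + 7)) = y^2 + 13*y + 42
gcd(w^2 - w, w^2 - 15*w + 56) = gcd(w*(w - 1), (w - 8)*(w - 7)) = 1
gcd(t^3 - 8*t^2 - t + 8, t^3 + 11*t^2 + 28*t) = 1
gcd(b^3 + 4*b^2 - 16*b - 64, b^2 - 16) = b^2 - 16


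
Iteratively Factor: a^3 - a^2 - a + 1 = (a + 1)*(a^2 - 2*a + 1) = (a - 1)*(a + 1)*(a - 1)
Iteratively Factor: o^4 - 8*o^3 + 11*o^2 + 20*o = (o - 4)*(o^3 - 4*o^2 - 5*o) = (o - 4)*(o + 1)*(o^2 - 5*o) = o*(o - 4)*(o + 1)*(o - 5)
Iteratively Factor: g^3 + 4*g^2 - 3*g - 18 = (g + 3)*(g^2 + g - 6) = (g - 2)*(g + 3)*(g + 3)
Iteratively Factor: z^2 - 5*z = (z)*(z - 5)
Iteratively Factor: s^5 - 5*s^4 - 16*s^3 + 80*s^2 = (s)*(s^4 - 5*s^3 - 16*s^2 + 80*s) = s^2*(s^3 - 5*s^2 - 16*s + 80) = s^2*(s - 5)*(s^2 - 16) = s^2*(s - 5)*(s + 4)*(s - 4)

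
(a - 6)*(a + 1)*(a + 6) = a^3 + a^2 - 36*a - 36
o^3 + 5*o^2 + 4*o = o*(o + 1)*(o + 4)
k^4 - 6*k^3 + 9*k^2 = k^2*(k - 3)^2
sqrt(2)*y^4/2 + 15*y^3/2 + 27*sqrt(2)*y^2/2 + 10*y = y*(y + 2*sqrt(2))*(y + 5*sqrt(2))*(sqrt(2)*y/2 + 1/2)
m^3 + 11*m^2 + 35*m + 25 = (m + 1)*(m + 5)^2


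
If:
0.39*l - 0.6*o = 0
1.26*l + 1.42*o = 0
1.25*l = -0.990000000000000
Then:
No Solution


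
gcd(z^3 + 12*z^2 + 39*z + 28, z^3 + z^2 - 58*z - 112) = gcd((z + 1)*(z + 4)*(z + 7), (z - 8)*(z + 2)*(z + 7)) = z + 7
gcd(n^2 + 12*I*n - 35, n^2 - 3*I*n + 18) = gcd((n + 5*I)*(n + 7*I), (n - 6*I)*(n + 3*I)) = 1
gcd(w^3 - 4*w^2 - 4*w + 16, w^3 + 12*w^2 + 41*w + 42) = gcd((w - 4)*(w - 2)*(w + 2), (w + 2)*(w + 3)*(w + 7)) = w + 2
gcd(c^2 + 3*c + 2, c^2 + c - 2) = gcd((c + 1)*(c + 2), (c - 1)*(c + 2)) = c + 2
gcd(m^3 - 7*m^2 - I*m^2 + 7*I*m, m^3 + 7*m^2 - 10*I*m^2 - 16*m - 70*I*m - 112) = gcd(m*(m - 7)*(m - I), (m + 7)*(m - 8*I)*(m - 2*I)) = 1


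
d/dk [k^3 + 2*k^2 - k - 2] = 3*k^2 + 4*k - 1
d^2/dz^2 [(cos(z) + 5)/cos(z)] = 5*(sin(z)^2 + 1)/cos(z)^3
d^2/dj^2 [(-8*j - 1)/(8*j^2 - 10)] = 4*(-16*j^2*(8*j + 1) + (24*j + 1)*(4*j^2 - 5))/(4*j^2 - 5)^3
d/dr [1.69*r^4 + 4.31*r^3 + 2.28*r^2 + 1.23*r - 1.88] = 6.76*r^3 + 12.93*r^2 + 4.56*r + 1.23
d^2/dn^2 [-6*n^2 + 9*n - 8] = -12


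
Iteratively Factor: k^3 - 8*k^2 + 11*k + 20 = (k + 1)*(k^2 - 9*k + 20) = (k - 5)*(k + 1)*(k - 4)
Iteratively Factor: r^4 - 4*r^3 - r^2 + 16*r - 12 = (r - 3)*(r^3 - r^2 - 4*r + 4) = (r - 3)*(r - 2)*(r^2 + r - 2) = (r - 3)*(r - 2)*(r - 1)*(r + 2)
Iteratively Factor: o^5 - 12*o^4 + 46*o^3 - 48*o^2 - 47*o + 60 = (o - 3)*(o^4 - 9*o^3 + 19*o^2 + 9*o - 20) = (o - 4)*(o - 3)*(o^3 - 5*o^2 - o + 5) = (o - 5)*(o - 4)*(o - 3)*(o^2 - 1) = (o - 5)*(o - 4)*(o - 3)*(o + 1)*(o - 1)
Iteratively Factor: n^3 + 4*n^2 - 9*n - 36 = (n + 3)*(n^2 + n - 12) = (n - 3)*(n + 3)*(n + 4)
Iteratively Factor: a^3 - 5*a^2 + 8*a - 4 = (a - 2)*(a^2 - 3*a + 2) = (a - 2)*(a - 1)*(a - 2)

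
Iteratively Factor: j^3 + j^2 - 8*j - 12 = (j - 3)*(j^2 + 4*j + 4) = (j - 3)*(j + 2)*(j + 2)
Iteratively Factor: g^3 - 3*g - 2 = (g - 2)*(g^2 + 2*g + 1) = (g - 2)*(g + 1)*(g + 1)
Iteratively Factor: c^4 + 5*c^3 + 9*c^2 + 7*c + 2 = (c + 2)*(c^3 + 3*c^2 + 3*c + 1) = (c + 1)*(c + 2)*(c^2 + 2*c + 1) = (c + 1)^2*(c + 2)*(c + 1)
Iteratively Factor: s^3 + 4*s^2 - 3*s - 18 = (s + 3)*(s^2 + s - 6) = (s - 2)*(s + 3)*(s + 3)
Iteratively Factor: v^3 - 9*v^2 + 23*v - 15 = (v - 5)*(v^2 - 4*v + 3) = (v - 5)*(v - 1)*(v - 3)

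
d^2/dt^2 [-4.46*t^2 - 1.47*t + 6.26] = -8.92000000000000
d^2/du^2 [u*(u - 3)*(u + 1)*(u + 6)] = 12*u^2 + 24*u - 30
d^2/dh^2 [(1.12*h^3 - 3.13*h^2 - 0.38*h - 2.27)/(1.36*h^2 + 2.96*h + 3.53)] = (-3.5527136788005e-15*h^4 + 32.666752*h^3 + 135.183408*h^2 + 39.8544*h - 88.046178)/(2.515456*h^6 + 16.424448*h^5 + 55.334592*h^4 + 111.196544*h^3 + 143.625816*h^2 + 110.652792*h + 43.986977)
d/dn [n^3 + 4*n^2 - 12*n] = 3*n^2 + 8*n - 12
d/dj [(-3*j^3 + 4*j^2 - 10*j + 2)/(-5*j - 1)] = (30*j^3 - 11*j^2 - 8*j + 20)/(25*j^2 + 10*j + 1)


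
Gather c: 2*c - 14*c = -12*c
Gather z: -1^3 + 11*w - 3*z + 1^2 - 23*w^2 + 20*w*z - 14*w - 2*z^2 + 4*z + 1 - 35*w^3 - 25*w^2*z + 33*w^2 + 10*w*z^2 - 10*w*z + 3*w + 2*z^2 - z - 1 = -35*w^3 + 10*w^2 + 10*w*z^2 + z*(-25*w^2 + 10*w)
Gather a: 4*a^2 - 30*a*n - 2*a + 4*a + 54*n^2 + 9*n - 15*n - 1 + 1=4*a^2 + a*(2 - 30*n) + 54*n^2 - 6*n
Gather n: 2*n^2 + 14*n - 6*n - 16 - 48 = 2*n^2 + 8*n - 64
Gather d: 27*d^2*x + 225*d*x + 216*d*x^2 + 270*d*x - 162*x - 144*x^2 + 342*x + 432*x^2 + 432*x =27*d^2*x + d*(216*x^2 + 495*x) + 288*x^2 + 612*x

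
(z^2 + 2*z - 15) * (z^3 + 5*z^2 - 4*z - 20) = z^5 + 7*z^4 - 9*z^3 - 103*z^2 + 20*z + 300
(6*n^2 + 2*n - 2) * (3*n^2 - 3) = 18*n^4 + 6*n^3 - 24*n^2 - 6*n + 6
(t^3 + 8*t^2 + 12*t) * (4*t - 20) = 4*t^4 + 12*t^3 - 112*t^2 - 240*t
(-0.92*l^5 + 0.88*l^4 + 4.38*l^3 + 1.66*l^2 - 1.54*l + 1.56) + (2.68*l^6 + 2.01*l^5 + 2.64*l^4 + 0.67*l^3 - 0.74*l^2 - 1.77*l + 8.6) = 2.68*l^6 + 1.09*l^5 + 3.52*l^4 + 5.05*l^3 + 0.92*l^2 - 3.31*l + 10.16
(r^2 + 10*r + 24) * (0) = 0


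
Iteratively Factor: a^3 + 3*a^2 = (a + 3)*(a^2) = a*(a + 3)*(a)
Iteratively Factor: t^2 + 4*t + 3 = (t + 1)*(t + 3)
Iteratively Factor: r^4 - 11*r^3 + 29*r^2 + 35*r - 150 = (r + 2)*(r^3 - 13*r^2 + 55*r - 75) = (r - 5)*(r + 2)*(r^2 - 8*r + 15) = (r - 5)^2*(r + 2)*(r - 3)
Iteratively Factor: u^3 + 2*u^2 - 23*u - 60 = (u + 3)*(u^2 - u - 20) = (u + 3)*(u + 4)*(u - 5)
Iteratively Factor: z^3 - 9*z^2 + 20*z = (z)*(z^2 - 9*z + 20) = z*(z - 4)*(z - 5)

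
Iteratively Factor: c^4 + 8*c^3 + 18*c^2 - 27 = (c + 3)*(c^3 + 5*c^2 + 3*c - 9) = (c - 1)*(c + 3)*(c^2 + 6*c + 9) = (c - 1)*(c + 3)^2*(c + 3)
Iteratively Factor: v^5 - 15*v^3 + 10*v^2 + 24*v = (v)*(v^4 - 15*v^2 + 10*v + 24) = v*(v + 1)*(v^3 - v^2 - 14*v + 24) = v*(v - 2)*(v + 1)*(v^2 + v - 12) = v*(v - 2)*(v + 1)*(v + 4)*(v - 3)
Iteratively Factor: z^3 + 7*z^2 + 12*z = (z + 3)*(z^2 + 4*z) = (z + 3)*(z + 4)*(z)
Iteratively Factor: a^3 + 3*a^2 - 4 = (a + 2)*(a^2 + a - 2) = (a - 1)*(a + 2)*(a + 2)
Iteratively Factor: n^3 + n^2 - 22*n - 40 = (n - 5)*(n^2 + 6*n + 8) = (n - 5)*(n + 4)*(n + 2)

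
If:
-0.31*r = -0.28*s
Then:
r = 0.903225806451613*s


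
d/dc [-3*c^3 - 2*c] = -9*c^2 - 2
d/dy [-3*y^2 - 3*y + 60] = -6*y - 3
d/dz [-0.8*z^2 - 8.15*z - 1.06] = -1.6*z - 8.15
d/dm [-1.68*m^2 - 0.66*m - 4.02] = -3.36*m - 0.66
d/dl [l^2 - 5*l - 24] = 2*l - 5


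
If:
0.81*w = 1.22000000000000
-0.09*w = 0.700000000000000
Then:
No Solution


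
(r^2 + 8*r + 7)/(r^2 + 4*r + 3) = (r + 7)/(r + 3)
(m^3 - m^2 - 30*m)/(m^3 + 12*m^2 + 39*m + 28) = m*(m^2 - m - 30)/(m^3 + 12*m^2 + 39*m + 28)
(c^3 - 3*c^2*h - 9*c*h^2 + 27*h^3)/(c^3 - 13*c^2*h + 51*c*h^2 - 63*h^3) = (c + 3*h)/(c - 7*h)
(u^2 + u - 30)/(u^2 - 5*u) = (u + 6)/u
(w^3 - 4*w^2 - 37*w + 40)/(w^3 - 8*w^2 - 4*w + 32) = (w^2 + 4*w - 5)/(w^2 - 4)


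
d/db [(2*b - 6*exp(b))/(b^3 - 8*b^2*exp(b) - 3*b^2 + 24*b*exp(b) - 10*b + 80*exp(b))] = 2*((1 - 3*exp(b))*(b^3 - 8*b^2*exp(b) - 3*b^2 + 24*b*exp(b) - 10*b + 80*exp(b)) + (b - 3*exp(b))*(8*b^2*exp(b) - 3*b^2 - 8*b*exp(b) + 6*b - 104*exp(b) + 10))/(b^3 - 8*b^2*exp(b) - 3*b^2 + 24*b*exp(b) - 10*b + 80*exp(b))^2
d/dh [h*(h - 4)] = 2*h - 4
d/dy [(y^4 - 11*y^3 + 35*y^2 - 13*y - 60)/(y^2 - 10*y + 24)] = (2*y^3 - 25*y^2 + 84*y - 57)/(y^2 - 12*y + 36)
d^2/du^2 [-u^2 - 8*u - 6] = -2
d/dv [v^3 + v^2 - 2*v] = 3*v^2 + 2*v - 2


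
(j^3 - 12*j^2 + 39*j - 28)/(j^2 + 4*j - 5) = (j^2 - 11*j + 28)/(j + 5)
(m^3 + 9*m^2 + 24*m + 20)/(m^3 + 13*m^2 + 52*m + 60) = (m + 2)/(m + 6)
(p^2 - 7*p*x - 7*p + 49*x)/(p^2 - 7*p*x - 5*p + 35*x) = (p - 7)/(p - 5)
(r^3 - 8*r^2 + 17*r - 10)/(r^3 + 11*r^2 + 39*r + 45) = (r^3 - 8*r^2 + 17*r - 10)/(r^3 + 11*r^2 + 39*r + 45)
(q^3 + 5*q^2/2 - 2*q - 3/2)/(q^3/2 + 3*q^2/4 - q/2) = 2*(2*q^3 + 5*q^2 - 4*q - 3)/(q*(2*q^2 + 3*q - 2))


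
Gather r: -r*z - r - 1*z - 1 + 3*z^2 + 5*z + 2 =r*(-z - 1) + 3*z^2 + 4*z + 1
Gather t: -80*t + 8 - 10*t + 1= 9 - 90*t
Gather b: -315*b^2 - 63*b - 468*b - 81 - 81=-315*b^2 - 531*b - 162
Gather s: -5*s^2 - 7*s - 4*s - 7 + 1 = -5*s^2 - 11*s - 6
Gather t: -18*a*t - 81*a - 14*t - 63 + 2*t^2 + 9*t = -81*a + 2*t^2 + t*(-18*a - 5) - 63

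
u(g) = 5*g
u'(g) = 5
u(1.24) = 6.20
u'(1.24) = 5.00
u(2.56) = 12.80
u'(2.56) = 5.00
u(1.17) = 5.85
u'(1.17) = 5.00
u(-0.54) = -2.70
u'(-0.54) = 5.00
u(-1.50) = -7.50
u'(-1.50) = 5.00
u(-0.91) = -4.55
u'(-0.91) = 5.00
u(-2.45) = -12.25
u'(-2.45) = 5.00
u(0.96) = 4.80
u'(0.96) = 5.00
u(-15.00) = -75.00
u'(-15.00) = 5.00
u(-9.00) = -45.00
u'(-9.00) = 5.00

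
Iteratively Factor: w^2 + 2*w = (w)*(w + 2)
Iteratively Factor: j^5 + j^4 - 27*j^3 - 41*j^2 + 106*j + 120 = (j - 2)*(j^4 + 3*j^3 - 21*j^2 - 83*j - 60) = (j - 2)*(j + 3)*(j^3 - 21*j - 20) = (j - 2)*(j + 1)*(j + 3)*(j^2 - j - 20) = (j - 5)*(j - 2)*(j + 1)*(j + 3)*(j + 4)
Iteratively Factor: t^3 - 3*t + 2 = (t - 1)*(t^2 + t - 2) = (t - 1)*(t + 2)*(t - 1)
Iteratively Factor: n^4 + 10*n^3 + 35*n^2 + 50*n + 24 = (n + 3)*(n^3 + 7*n^2 + 14*n + 8) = (n + 3)*(n + 4)*(n^2 + 3*n + 2) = (n + 2)*(n + 3)*(n + 4)*(n + 1)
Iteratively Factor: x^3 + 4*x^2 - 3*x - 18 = (x + 3)*(x^2 + x - 6) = (x + 3)^2*(x - 2)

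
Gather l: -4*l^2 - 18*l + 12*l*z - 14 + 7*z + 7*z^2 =-4*l^2 + l*(12*z - 18) + 7*z^2 + 7*z - 14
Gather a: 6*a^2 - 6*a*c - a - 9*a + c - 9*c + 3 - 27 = 6*a^2 + a*(-6*c - 10) - 8*c - 24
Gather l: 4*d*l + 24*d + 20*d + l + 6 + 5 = 44*d + l*(4*d + 1) + 11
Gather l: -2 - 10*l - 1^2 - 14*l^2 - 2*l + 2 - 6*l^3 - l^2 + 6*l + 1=-6*l^3 - 15*l^2 - 6*l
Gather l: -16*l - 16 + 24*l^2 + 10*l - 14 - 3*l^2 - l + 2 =21*l^2 - 7*l - 28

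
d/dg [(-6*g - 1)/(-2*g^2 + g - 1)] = (12*g^2 - 6*g - (4*g - 1)*(6*g + 1) + 6)/(2*g^2 - g + 1)^2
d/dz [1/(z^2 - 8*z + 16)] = 2*(4 - z)/(z^2 - 8*z + 16)^2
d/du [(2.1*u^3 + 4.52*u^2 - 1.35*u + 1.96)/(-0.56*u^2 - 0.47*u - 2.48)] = (-1.176*u^4 - 1.974*u^3 - 18.5044*u^2 - 20.224*u + 4.2692)/(0.3136*u^4 + 0.5264*u^3 + 2.9985*u^2 + 2.3312*u + 6.1504)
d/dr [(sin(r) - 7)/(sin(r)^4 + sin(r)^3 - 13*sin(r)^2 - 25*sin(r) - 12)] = (-3*sin(r)^3 + 29*sin(r)^2 + 5*sin(r) - 187)*cos(r)/((sin(r) - 4)^2*(sin(r) + 1)^3*(sin(r) + 3)^2)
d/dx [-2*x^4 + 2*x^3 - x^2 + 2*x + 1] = -8*x^3 + 6*x^2 - 2*x + 2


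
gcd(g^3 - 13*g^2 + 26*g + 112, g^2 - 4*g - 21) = g - 7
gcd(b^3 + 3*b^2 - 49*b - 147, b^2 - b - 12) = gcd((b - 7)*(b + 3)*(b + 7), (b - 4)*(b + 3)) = b + 3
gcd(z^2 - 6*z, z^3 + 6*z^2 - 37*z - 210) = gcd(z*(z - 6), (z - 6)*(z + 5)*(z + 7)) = z - 6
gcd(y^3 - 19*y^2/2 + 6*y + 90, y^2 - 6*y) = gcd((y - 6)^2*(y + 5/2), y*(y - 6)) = y - 6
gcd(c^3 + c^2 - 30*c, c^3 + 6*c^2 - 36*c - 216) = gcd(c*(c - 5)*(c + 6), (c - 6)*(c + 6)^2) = c + 6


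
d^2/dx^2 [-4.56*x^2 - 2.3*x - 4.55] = -9.12000000000000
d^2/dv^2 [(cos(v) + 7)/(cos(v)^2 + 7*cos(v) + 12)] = (-9*(1 - cos(2*v))^2*cos(v) - 21*(1 - cos(2*v))^2 + 2447*cos(v) + 154*cos(2*v) - 81*cos(3*v) + 2*cos(5*v) + 1638)/(4*(cos(v) + 3)^3*(cos(v) + 4)^3)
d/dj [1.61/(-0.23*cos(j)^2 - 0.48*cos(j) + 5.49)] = -(0.7406*cos(j) + 0.7728)*sin(j)/(0.23*cos(j)^2 + 0.48*cos(j) - 5.49)^2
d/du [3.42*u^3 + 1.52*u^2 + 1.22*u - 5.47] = 10.26*u^2 + 3.04*u + 1.22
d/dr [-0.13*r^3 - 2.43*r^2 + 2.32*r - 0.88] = -0.39*r^2 - 4.86*r + 2.32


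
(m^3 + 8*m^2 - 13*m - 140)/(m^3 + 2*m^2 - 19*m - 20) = (m + 7)/(m + 1)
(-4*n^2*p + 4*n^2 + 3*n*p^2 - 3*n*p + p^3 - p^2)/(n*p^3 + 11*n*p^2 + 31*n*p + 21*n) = (-4*n^2*p + 4*n^2 + 3*n*p^2 - 3*n*p + p^3 - p^2)/(n*(p^3 + 11*p^2 + 31*p + 21))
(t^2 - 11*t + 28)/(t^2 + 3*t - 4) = (t^2 - 11*t + 28)/(t^2 + 3*t - 4)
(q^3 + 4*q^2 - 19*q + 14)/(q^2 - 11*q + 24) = (q^3 + 4*q^2 - 19*q + 14)/(q^2 - 11*q + 24)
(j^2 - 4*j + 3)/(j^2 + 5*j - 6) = (j - 3)/(j + 6)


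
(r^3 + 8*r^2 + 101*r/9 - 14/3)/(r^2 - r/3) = r + 25/3 + 14/r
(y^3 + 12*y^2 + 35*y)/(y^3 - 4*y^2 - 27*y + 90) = y*(y + 7)/(y^2 - 9*y + 18)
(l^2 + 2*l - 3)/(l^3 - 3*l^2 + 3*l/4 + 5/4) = 4*(l + 3)/(4*l^2 - 8*l - 5)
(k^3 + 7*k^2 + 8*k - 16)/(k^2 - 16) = (k^2 + 3*k - 4)/(k - 4)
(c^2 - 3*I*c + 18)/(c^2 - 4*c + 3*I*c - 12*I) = (c - 6*I)/(c - 4)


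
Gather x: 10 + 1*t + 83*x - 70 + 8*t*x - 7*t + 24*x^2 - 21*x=-6*t + 24*x^2 + x*(8*t + 62) - 60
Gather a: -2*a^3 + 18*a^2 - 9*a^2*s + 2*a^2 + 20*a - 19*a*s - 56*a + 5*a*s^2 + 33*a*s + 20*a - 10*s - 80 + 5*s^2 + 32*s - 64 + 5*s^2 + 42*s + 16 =-2*a^3 + a^2*(20 - 9*s) + a*(5*s^2 + 14*s - 16) + 10*s^2 + 64*s - 128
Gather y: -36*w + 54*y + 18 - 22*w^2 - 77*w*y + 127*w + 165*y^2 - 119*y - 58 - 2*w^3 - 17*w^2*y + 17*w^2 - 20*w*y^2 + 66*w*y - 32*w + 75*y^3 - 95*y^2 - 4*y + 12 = -2*w^3 - 5*w^2 + 59*w + 75*y^3 + y^2*(70 - 20*w) + y*(-17*w^2 - 11*w - 69) - 28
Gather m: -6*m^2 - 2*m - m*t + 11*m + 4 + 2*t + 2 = -6*m^2 + m*(9 - t) + 2*t + 6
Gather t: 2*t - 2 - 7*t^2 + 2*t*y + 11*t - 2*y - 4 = -7*t^2 + t*(2*y + 13) - 2*y - 6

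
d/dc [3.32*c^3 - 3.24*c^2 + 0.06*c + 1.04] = 9.96*c^2 - 6.48*c + 0.06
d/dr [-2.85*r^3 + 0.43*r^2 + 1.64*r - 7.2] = -8.55*r^2 + 0.86*r + 1.64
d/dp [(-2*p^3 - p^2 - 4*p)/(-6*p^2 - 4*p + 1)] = 2*(6*p^4 + 8*p^3 - 13*p^2 - p - 2)/(36*p^4 + 48*p^3 + 4*p^2 - 8*p + 1)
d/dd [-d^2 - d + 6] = -2*d - 1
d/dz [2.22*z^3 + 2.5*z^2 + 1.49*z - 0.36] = 6.66*z^2 + 5.0*z + 1.49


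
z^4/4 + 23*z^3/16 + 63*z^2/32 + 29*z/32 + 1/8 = (z/4 + 1)*(z + 1/4)*(z + 1/2)*(z + 1)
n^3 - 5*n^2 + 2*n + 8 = (n - 4)*(n - 2)*(n + 1)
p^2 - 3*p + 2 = (p - 2)*(p - 1)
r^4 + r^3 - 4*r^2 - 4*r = r*(r - 2)*(r + 1)*(r + 2)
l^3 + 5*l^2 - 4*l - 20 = (l - 2)*(l + 2)*(l + 5)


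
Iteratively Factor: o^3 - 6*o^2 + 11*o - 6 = (o - 2)*(o^2 - 4*o + 3) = (o - 3)*(o - 2)*(o - 1)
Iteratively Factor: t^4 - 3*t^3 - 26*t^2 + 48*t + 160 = (t + 4)*(t^3 - 7*t^2 + 2*t + 40) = (t - 4)*(t + 4)*(t^2 - 3*t - 10) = (t - 5)*(t - 4)*(t + 4)*(t + 2)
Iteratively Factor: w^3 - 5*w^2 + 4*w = (w - 4)*(w^2 - w) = (w - 4)*(w - 1)*(w)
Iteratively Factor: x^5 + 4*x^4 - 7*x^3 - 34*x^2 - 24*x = (x + 2)*(x^4 + 2*x^3 - 11*x^2 - 12*x) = x*(x + 2)*(x^3 + 2*x^2 - 11*x - 12) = x*(x - 3)*(x + 2)*(x^2 + 5*x + 4) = x*(x - 3)*(x + 2)*(x + 4)*(x + 1)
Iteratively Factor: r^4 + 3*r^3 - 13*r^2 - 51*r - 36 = (r - 4)*(r^3 + 7*r^2 + 15*r + 9) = (r - 4)*(r + 3)*(r^2 + 4*r + 3) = (r - 4)*(r + 1)*(r + 3)*(r + 3)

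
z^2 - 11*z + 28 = (z - 7)*(z - 4)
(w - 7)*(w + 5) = w^2 - 2*w - 35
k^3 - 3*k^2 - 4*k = k*(k - 4)*(k + 1)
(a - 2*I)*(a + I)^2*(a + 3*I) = a^4 + 3*I*a^3 + 3*a^2 + 11*I*a - 6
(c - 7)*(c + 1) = c^2 - 6*c - 7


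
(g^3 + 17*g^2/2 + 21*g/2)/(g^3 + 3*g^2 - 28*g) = (g + 3/2)/(g - 4)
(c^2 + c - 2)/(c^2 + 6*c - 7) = (c + 2)/(c + 7)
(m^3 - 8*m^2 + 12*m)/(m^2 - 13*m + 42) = m*(m - 2)/(m - 7)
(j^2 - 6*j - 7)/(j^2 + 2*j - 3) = (j^2 - 6*j - 7)/(j^2 + 2*j - 3)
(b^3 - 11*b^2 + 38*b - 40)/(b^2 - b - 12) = (b^2 - 7*b + 10)/(b + 3)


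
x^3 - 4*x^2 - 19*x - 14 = (x - 7)*(x + 1)*(x + 2)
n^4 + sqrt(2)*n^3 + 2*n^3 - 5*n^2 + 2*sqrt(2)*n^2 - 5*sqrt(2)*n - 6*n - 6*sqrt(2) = (n - 2)*(n + 1)*(n + 3)*(n + sqrt(2))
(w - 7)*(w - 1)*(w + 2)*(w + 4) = w^4 - 2*w^3 - 33*w^2 - 22*w + 56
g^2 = g^2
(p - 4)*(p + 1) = p^2 - 3*p - 4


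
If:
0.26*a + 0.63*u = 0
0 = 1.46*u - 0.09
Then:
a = -0.15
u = 0.06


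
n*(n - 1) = n^2 - n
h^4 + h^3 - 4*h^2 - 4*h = h*(h - 2)*(h + 1)*(h + 2)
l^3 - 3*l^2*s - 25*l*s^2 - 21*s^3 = (l - 7*s)*(l + s)*(l + 3*s)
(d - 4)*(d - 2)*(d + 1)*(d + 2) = d^4 - 3*d^3 - 8*d^2 + 12*d + 16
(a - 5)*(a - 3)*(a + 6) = a^3 - 2*a^2 - 33*a + 90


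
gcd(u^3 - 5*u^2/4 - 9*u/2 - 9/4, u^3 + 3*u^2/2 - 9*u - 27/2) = u - 3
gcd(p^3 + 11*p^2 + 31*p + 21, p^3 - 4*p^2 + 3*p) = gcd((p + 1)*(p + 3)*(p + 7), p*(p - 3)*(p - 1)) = 1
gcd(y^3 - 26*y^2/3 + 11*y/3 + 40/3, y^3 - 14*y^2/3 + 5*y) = y - 5/3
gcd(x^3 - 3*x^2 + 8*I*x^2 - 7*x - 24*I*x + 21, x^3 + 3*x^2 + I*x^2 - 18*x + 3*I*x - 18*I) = x^2 + x*(-3 + I) - 3*I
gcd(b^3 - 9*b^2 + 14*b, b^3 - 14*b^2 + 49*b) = b^2 - 7*b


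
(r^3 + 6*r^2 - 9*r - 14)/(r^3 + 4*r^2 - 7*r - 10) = (r + 7)/(r + 5)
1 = 1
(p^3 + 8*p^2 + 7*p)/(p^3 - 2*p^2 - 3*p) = (p + 7)/(p - 3)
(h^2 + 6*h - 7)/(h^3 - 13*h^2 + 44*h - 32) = (h + 7)/(h^2 - 12*h + 32)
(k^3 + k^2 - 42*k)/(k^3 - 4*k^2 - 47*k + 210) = k/(k - 5)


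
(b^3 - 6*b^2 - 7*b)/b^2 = b - 6 - 7/b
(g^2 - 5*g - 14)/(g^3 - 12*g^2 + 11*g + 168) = (g + 2)/(g^2 - 5*g - 24)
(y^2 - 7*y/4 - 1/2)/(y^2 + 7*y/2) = (4*y^2 - 7*y - 2)/(2*y*(2*y + 7))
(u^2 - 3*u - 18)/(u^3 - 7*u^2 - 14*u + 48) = (u - 6)/(u^2 - 10*u + 16)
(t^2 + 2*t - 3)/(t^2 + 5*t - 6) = (t + 3)/(t + 6)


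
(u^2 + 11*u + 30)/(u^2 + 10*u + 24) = (u + 5)/(u + 4)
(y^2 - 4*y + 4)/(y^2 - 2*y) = (y - 2)/y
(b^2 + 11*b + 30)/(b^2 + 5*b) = (b + 6)/b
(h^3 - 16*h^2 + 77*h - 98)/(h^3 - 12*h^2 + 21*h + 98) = (h - 2)/(h + 2)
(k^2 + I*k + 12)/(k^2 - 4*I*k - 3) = (k + 4*I)/(k - I)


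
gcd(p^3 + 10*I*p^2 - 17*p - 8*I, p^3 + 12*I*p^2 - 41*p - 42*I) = 1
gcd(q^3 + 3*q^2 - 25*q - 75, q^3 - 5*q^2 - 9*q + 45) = q^2 - 2*q - 15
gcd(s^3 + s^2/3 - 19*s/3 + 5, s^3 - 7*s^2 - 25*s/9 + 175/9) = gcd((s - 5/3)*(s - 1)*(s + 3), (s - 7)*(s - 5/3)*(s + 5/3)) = s - 5/3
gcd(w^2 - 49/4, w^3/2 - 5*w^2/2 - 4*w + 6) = 1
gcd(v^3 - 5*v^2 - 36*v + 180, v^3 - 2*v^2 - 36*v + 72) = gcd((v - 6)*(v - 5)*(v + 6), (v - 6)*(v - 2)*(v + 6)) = v^2 - 36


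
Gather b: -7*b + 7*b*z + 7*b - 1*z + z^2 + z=7*b*z + z^2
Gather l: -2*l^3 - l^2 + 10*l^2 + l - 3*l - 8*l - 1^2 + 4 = -2*l^3 + 9*l^2 - 10*l + 3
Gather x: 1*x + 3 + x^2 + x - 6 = x^2 + 2*x - 3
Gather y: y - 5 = y - 5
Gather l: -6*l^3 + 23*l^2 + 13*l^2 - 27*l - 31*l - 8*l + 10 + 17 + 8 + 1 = -6*l^3 + 36*l^2 - 66*l + 36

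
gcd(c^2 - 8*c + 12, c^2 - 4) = c - 2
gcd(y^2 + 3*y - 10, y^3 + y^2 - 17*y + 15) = y + 5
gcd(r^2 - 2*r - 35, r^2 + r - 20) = r + 5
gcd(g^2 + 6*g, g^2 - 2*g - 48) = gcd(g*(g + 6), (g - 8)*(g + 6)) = g + 6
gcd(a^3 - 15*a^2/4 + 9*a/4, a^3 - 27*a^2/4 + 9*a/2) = a^2 - 3*a/4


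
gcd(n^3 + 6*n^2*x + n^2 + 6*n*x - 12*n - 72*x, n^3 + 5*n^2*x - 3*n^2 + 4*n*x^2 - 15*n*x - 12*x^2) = n - 3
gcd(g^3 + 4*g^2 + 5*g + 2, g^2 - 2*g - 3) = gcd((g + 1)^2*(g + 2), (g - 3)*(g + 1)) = g + 1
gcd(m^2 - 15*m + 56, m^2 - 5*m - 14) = m - 7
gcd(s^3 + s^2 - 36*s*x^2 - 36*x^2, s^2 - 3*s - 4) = s + 1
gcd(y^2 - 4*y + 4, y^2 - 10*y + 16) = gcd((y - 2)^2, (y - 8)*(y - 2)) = y - 2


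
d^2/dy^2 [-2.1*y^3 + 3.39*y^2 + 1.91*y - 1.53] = 6.78 - 12.6*y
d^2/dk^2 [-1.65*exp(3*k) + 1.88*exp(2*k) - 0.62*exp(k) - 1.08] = (-14.85*exp(2*k) + 7.52*exp(k) - 0.62)*exp(k)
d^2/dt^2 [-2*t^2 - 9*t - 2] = -4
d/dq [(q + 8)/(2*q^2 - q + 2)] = (2*q^2 - q - (q + 8)*(4*q - 1) + 2)/(2*q^2 - q + 2)^2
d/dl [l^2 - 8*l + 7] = 2*l - 8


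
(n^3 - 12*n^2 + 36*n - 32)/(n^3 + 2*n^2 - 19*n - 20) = (n^3 - 12*n^2 + 36*n - 32)/(n^3 + 2*n^2 - 19*n - 20)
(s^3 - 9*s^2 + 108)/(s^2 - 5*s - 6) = (s^2 - 3*s - 18)/(s + 1)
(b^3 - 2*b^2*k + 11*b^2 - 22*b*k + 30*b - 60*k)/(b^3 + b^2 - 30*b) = (b^2 - 2*b*k + 5*b - 10*k)/(b*(b - 5))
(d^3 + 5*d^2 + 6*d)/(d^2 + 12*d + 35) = d*(d^2 + 5*d + 6)/(d^2 + 12*d + 35)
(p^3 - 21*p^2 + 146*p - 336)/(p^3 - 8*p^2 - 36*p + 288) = (p - 7)/(p + 6)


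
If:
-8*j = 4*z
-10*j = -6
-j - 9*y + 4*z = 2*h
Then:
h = -9*y/2 - 27/10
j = 3/5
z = -6/5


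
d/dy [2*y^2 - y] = 4*y - 1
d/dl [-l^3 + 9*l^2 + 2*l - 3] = -3*l^2 + 18*l + 2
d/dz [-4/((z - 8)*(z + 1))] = 4*(2*z - 7)/((z - 8)^2*(z + 1)^2)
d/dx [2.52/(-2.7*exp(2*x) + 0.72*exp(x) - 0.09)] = (13.608*exp(x) - 1.8144)*exp(x)/(2.7*exp(2*x) - 0.72*exp(x) + 0.09)^2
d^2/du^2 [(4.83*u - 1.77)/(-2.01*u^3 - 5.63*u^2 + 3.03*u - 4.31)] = (-117.082098*u^5 - 242.13465*u^4 - 44.5467360000001*u^3 + 774.055368*u^2 + 430.040754*u - 179.551614)/(8.120601*u^9 + 68.237289*u^8 + 154.407798*u^7 + 24.961706*u^6 + 59.8755239999999*u^5 + 407.41116*u^4 - 356.947398*u^3 + 432.459366*u^2 - 168.856749*u + 80.062991)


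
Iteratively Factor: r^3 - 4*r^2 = (r)*(r^2 - 4*r) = r*(r - 4)*(r)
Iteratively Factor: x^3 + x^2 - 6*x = (x + 3)*(x^2 - 2*x) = x*(x + 3)*(x - 2)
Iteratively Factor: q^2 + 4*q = (q + 4)*(q)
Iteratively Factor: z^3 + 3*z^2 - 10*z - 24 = (z - 3)*(z^2 + 6*z + 8) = (z - 3)*(z + 4)*(z + 2)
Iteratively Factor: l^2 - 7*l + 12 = (l - 4)*(l - 3)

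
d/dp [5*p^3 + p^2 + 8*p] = 15*p^2 + 2*p + 8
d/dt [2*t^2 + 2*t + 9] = 4*t + 2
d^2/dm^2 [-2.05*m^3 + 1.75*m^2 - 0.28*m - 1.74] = 3.5 - 12.3*m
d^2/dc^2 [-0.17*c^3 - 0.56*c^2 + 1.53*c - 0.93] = -1.02*c - 1.12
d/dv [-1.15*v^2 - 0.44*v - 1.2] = -2.3*v - 0.44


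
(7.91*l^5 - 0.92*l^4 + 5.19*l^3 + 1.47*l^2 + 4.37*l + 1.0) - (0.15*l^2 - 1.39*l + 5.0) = 7.91*l^5 - 0.92*l^4 + 5.19*l^3 + 1.32*l^2 + 5.76*l - 4.0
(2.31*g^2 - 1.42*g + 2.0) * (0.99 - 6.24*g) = -14.4144*g^3 + 11.1477*g^2 - 13.8858*g + 1.98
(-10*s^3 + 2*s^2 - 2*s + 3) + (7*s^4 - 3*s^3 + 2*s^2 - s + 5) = 7*s^4 - 13*s^3 + 4*s^2 - 3*s + 8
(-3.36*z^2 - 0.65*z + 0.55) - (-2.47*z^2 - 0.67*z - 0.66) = -0.89*z^2 + 0.02*z + 1.21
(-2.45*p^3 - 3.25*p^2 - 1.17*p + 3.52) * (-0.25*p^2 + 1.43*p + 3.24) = 0.6125*p^5 - 2.691*p^4 - 12.293*p^3 - 13.0831*p^2 + 1.2428*p + 11.4048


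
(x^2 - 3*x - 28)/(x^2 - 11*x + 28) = (x + 4)/(x - 4)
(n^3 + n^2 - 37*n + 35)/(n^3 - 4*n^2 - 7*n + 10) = (n + 7)/(n + 2)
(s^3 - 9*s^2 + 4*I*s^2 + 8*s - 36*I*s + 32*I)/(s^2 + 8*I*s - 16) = (s^2 - 9*s + 8)/(s + 4*I)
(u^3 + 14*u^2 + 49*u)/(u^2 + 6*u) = (u^2 + 14*u + 49)/(u + 6)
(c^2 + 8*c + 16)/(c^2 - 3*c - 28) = (c + 4)/(c - 7)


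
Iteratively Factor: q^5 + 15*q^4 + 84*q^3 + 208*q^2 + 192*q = (q)*(q^4 + 15*q^3 + 84*q^2 + 208*q + 192) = q*(q + 4)*(q^3 + 11*q^2 + 40*q + 48) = q*(q + 3)*(q + 4)*(q^2 + 8*q + 16) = q*(q + 3)*(q + 4)^2*(q + 4)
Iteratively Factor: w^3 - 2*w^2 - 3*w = (w + 1)*(w^2 - 3*w) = w*(w + 1)*(w - 3)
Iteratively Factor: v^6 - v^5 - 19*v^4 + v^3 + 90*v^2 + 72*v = (v + 1)*(v^5 - 2*v^4 - 17*v^3 + 18*v^2 + 72*v) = (v + 1)*(v + 3)*(v^4 - 5*v^3 - 2*v^2 + 24*v) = (v + 1)*(v + 2)*(v + 3)*(v^3 - 7*v^2 + 12*v) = (v - 4)*(v + 1)*(v + 2)*(v + 3)*(v^2 - 3*v) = v*(v - 4)*(v + 1)*(v + 2)*(v + 3)*(v - 3)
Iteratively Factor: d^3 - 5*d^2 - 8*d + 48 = (d - 4)*(d^2 - d - 12) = (d - 4)*(d + 3)*(d - 4)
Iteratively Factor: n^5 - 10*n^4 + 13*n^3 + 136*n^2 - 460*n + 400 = (n - 5)*(n^4 - 5*n^3 - 12*n^2 + 76*n - 80) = (n - 5)*(n + 4)*(n^3 - 9*n^2 + 24*n - 20) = (n - 5)^2*(n + 4)*(n^2 - 4*n + 4) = (n - 5)^2*(n - 2)*(n + 4)*(n - 2)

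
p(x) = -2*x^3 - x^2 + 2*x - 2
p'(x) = -6*x^2 - 2*x + 2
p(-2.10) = 7.91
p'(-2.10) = -20.26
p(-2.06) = 7.12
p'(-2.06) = -19.34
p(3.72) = -111.36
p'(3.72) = -88.47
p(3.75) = -114.03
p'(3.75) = -89.88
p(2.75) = -45.66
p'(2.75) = -48.88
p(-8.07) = 967.85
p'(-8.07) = -372.61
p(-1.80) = 2.82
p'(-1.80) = -13.84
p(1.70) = -11.32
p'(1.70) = -18.74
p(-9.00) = 1357.00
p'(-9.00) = -466.00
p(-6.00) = 382.00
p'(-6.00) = -202.00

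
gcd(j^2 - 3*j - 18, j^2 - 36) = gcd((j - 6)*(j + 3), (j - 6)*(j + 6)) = j - 6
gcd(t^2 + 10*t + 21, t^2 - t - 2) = 1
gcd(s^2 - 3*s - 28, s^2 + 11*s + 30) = 1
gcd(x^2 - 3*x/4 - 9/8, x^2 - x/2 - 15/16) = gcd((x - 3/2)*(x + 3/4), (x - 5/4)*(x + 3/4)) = x + 3/4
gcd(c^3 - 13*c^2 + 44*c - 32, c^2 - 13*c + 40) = c - 8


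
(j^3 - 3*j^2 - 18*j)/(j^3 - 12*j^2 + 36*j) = (j + 3)/(j - 6)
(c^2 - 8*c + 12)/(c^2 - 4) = (c - 6)/(c + 2)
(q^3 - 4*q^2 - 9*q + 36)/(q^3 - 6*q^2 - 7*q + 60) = (q - 3)/(q - 5)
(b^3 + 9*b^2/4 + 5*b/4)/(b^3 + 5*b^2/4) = (b + 1)/b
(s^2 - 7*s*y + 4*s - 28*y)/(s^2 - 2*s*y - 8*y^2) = (-s^2 + 7*s*y - 4*s + 28*y)/(-s^2 + 2*s*y + 8*y^2)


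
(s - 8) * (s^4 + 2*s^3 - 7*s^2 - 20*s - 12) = s^5 - 6*s^4 - 23*s^3 + 36*s^2 + 148*s + 96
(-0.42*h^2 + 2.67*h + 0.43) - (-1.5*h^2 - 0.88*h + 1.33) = 1.08*h^2 + 3.55*h - 0.9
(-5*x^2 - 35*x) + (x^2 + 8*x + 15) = -4*x^2 - 27*x + 15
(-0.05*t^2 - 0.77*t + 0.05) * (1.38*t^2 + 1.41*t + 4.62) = -0.069*t^4 - 1.1331*t^3 - 1.2477*t^2 - 3.4869*t + 0.231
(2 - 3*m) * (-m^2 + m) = 3*m^3 - 5*m^2 + 2*m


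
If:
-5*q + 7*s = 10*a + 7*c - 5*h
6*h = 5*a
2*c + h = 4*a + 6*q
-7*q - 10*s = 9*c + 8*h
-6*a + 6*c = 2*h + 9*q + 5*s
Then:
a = 0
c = 0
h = 0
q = 0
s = 0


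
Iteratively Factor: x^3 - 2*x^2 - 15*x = (x)*(x^2 - 2*x - 15) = x*(x - 5)*(x + 3)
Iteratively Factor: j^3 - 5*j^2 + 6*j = (j)*(j^2 - 5*j + 6) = j*(j - 2)*(j - 3)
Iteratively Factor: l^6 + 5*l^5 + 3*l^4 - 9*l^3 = (l)*(l^5 + 5*l^4 + 3*l^3 - 9*l^2) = l*(l + 3)*(l^4 + 2*l^3 - 3*l^2) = l*(l + 3)^2*(l^3 - l^2) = l*(l - 1)*(l + 3)^2*(l^2) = l^2*(l - 1)*(l + 3)^2*(l)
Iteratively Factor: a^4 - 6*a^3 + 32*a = (a - 4)*(a^3 - 2*a^2 - 8*a) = a*(a - 4)*(a^2 - 2*a - 8) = a*(a - 4)*(a + 2)*(a - 4)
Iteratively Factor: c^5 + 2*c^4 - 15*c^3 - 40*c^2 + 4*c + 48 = (c - 1)*(c^4 + 3*c^3 - 12*c^2 - 52*c - 48) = (c - 4)*(c - 1)*(c^3 + 7*c^2 + 16*c + 12) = (c - 4)*(c - 1)*(c + 2)*(c^2 + 5*c + 6) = (c - 4)*(c - 1)*(c + 2)^2*(c + 3)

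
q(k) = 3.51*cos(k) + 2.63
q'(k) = -3.51*sin(k)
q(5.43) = 4.94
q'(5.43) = 2.64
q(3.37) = -0.79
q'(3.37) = 0.79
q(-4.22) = 0.97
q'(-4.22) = -3.09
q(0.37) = 5.90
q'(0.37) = -1.27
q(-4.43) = 1.65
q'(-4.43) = -3.37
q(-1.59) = 2.56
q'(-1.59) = 3.51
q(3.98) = 0.28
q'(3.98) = 2.61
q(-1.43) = 3.12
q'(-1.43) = 3.48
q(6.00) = 6.00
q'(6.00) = 0.98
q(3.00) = -0.84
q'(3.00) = -0.50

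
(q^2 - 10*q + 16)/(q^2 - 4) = (q - 8)/(q + 2)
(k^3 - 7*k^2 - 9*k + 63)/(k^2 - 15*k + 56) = (k^2 - 9)/(k - 8)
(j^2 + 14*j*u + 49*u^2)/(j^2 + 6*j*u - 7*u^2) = (-j - 7*u)/(-j + u)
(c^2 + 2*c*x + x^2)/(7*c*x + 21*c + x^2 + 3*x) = (c^2 + 2*c*x + x^2)/(7*c*x + 21*c + x^2 + 3*x)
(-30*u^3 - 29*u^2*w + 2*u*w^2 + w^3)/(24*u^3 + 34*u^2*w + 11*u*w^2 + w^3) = (-5*u + w)/(4*u + w)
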